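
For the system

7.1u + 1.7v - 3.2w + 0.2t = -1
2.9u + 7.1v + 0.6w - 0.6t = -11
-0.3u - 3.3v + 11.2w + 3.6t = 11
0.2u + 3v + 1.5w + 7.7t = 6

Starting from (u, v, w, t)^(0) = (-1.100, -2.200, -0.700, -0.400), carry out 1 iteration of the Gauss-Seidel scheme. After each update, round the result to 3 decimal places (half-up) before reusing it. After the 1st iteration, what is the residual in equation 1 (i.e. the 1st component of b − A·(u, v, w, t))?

Iteration 1:
  u = (-1 - (1.7)·-2.200 - (-3.2)·-0.700 - (0.2)·-0.400) / (7.1) = 0.082
  v = (-11 - (2.9)·0.082 - (0.6)·-0.700 - (-0.6)·-0.400) / (7.1) = -1.557
  w = (11 - (-0.3)·0.082 - (-3.3)·-1.557 - (3.6)·-0.400) / (11.2) = 0.654
  t = (6 - (0.2)·0.082 - (3)·-1.557 - (1.5)·0.654) / (7.7) = 1.256
Residual b − A·x = (2.906, 0.178, -5.960, 0.002)

2.906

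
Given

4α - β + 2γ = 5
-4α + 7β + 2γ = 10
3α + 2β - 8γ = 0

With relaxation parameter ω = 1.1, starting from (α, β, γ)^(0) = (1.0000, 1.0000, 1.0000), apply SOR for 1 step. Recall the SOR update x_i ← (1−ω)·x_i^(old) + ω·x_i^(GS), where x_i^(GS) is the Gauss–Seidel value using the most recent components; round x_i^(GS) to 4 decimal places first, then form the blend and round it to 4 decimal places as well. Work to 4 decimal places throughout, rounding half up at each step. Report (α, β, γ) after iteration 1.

(1.0000, 1.7857, 0.8035)

Iteration 1:
  α: GS value = (5 - (-1)·1.0000 - (2)·1.0000) / (4) = 1.0000;  α ← (1−ω)·1.0000 + ω·1.0000 = 1.0000
  β: GS value = (10 - (-4)·1.0000 - (2)·1.0000) / (7) = 1.7143;  β ← (1−ω)·1.0000 + ω·1.7143 = 1.7857
  γ: GS value = (0 - (3)·1.0000 - (2)·1.7857) / (-8) = 0.8214;  γ ← (1−ω)·1.0000 + ω·0.8214 = 0.8035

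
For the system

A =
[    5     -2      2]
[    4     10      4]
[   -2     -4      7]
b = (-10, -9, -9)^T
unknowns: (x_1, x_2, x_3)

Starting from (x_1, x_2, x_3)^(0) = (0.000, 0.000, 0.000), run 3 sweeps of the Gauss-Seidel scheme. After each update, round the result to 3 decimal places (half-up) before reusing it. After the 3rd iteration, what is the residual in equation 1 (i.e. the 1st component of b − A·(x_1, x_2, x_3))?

Iteration 1:
  x_1 = (-10 - (-2)·0.000 - (2)·0.000) / (5) = -2.000
  x_2 = (-9 - (4)·-2.000 - (4)·0.000) / (10) = -0.100
  x_3 = (-9 - (-2)·-2.000 - (-4)·-0.100) / (7) = -1.914
Iteration 2:
  x_1 = (-10 - (-2)·-0.100 - (2)·-1.914) / (5) = -1.274
  x_2 = (-9 - (4)·-1.274 - (4)·-1.914) / (10) = 0.375
  x_3 = (-9 - (-2)·-1.274 - (-4)·0.375) / (7) = -1.435
Iteration 3:
  x_1 = (-10 - (-2)·0.375 - (2)·-1.435) / (5) = -1.276
  x_2 = (-9 - (4)·-1.276 - (4)·-1.435) / (10) = 0.184
  x_3 = (-9 - (-2)·-1.276 - (-4)·0.184) / (7) = -1.545
Residual b − A·x = (-0.162, 0.444, -0.001)

-0.162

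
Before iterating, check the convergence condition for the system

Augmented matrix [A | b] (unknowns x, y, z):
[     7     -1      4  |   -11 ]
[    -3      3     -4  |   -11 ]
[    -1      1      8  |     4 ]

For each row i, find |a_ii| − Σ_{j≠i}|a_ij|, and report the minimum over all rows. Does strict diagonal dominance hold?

-4

row 1: |7| − (1+4) = 2
row 2: |3| − (3+4) = -4
row 3: |8| − (1+1) = 6
minimum over rows = -4 → not strictly diagonally dominant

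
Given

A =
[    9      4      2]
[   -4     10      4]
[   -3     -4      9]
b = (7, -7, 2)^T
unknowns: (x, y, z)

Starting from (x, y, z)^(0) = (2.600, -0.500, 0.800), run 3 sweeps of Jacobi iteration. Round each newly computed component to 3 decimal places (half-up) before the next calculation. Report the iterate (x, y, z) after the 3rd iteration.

Iteration 1:
  x = (7 - (4)·-0.500 - (2)·0.800) / (9) = 0.822
  y = (-7 - (-4)·2.600 - (4)·0.800) / (10) = 0.020
  z = (2 - (-3)·2.600 - (-4)·-0.500) / (9) = 0.867
Iteration 2:
  x = (7 - (4)·0.020 - (2)·0.867) / (9) = 0.576
  y = (-7 - (-4)·0.822 - (4)·0.867) / (10) = -0.718
  z = (2 - (-3)·0.822 - (-4)·0.020) / (9) = 0.505
Iteration 3:
  x = (7 - (4)·-0.718 - (2)·0.505) / (9) = 0.985
  y = (-7 - (-4)·0.576 - (4)·0.505) / (10) = -0.672
  z = (2 - (-3)·0.576 - (-4)·-0.718) / (9) = 0.095

(0.985, -0.672, 0.095)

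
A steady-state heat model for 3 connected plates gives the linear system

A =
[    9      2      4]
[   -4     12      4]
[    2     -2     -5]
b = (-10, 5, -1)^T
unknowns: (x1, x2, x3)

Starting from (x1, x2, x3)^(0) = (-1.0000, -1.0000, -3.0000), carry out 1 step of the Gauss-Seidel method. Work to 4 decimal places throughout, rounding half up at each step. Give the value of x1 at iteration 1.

Iteration 1:
  x1 = (-10 - (2)·-1.0000 - (4)·-3.0000) / (9) = 0.4444
  x2 = (5 - (-4)·0.4444 - (4)·-3.0000) / (12) = 1.5648
  x3 = (-1 - (2)·0.4444 - (-2)·1.5648) / (-5) = -0.2482

0.4444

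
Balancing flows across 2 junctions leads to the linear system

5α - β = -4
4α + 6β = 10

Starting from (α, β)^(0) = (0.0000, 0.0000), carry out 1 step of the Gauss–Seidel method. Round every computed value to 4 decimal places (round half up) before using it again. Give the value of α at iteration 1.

Iteration 1:
  α = (-4 - (-1)·0.0000) / (5) = -0.8000
  β = (10 - (4)·-0.8000) / (6) = 2.2000

-0.8000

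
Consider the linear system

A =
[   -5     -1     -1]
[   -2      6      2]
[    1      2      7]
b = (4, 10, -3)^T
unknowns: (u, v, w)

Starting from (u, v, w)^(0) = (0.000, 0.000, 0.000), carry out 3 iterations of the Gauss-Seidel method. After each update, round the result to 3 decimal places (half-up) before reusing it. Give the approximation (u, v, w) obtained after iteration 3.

Iteration 1:
  u = (4 - (-1)·0.000 - (-1)·0.000) / (-5) = -0.800
  v = (10 - (-2)·-0.800 - (2)·0.000) / (6) = 1.400
  w = (-3 - (1)·-0.800 - (2)·1.400) / (7) = -0.714
Iteration 2:
  u = (4 - (-1)·1.400 - (-1)·-0.714) / (-5) = -0.937
  v = (10 - (-2)·-0.937 - (2)·-0.714) / (6) = 1.592
  w = (-3 - (1)·-0.937 - (2)·1.592) / (7) = -0.750
Iteration 3:
  u = (4 - (-1)·1.592 - (-1)·-0.750) / (-5) = -0.968
  v = (10 - (-2)·-0.968 - (2)·-0.750) / (6) = 1.594
  w = (-3 - (1)·-0.968 - (2)·1.594) / (7) = -0.746

(-0.968, 1.594, -0.746)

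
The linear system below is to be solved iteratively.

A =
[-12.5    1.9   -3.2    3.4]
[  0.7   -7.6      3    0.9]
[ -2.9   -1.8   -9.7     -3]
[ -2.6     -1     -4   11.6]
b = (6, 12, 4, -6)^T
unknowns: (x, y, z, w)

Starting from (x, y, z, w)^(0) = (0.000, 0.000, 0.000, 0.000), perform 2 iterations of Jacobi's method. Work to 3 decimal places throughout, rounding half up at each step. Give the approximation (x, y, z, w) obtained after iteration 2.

Iteration 1:
  x = (6 - (1.9)·0.000 - (-3.2)·0.000 - (3.4)·0.000) / (-12.5) = -0.480
  y = (12 - (0.7)·0.000 - (3)·0.000 - (0.9)·0.000) / (-7.6) = -1.579
  z = (4 - (-2.9)·0.000 - (-1.8)·0.000 - (-3)·0.000) / (-9.7) = -0.412
  w = (-6 - (-2.6)·0.000 - (-1)·0.000 - (-4)·0.000) / (11.6) = -0.517
Iteration 2:
  x = (6 - (1.9)·-1.579 - (-3.2)·-0.412 - (3.4)·-0.517) / (-12.5) = -0.755
  y = (12 - (0.7)·-0.480 - (3)·-0.412 - (0.9)·-0.517) / (-7.6) = -1.847
  z = (4 - (-2.9)·-0.480 - (-1.8)·-1.579 - (-3)·-0.517) / (-9.7) = 0.184
  w = (-6 - (-2.6)·-0.480 - (-1)·-1.579 - (-4)·-0.412) / (11.6) = -0.903

(-0.755, -1.847, 0.184, -0.903)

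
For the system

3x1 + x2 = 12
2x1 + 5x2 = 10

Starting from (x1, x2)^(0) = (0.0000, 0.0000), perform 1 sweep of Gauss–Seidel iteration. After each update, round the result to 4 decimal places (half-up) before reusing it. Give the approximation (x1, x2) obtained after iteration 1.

Iteration 1:
  x1 = (12 - (1)·0.0000) / (3) = 4.0000
  x2 = (10 - (2)·4.0000) / (5) = 0.4000

(4.0000, 0.4000)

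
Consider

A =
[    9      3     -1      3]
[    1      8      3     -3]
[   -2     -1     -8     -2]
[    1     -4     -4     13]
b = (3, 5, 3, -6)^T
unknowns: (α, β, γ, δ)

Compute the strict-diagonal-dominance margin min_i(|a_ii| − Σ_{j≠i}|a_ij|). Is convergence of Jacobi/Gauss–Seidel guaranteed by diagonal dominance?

1

row 1: |9| − (3+1+3) = 2
row 2: |8| − (1+3+3) = 1
row 3: |-8| − (2+1+2) = 3
row 4: |13| − (1+4+4) = 4
minimum over rows = 1 → strictly diagonally dominant (convergence guaranteed)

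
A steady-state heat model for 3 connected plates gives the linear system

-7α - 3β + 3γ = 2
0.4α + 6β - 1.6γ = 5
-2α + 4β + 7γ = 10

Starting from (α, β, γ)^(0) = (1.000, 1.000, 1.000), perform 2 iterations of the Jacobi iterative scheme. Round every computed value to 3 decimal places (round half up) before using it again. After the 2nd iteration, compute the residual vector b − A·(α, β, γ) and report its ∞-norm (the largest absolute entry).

1.527

Iteration 1:
  α = (2 - (-3)·1.000 - (3)·1.000) / (-7) = -0.286
  β = (5 - (0.4)·1.000 - (-1.6)·1.000) / (6) = 1.033
  γ = (10 - (-2)·1.000 - (4)·1.000) / (7) = 1.143
Iteration 2:
  α = (2 - (-3)·1.033 - (3)·1.143) / (-7) = -0.239
  β = (5 - (0.4)·-0.286 - (-1.6)·1.143) / (6) = 1.157
  γ = (10 - (-2)·-0.286 - (4)·1.033) / (7) = 0.757
Residual b − A·x = (1.527, -0.635, -0.405); ∞-norm = 1.527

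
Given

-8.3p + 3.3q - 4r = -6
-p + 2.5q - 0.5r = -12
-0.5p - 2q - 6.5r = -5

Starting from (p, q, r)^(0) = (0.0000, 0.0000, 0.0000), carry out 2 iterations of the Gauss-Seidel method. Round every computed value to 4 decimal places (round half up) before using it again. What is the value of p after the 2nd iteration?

-2.0834

Iteration 1:
  p = (-6 - (3.3)·0.0000 - (-4)·0.0000) / (-8.3) = 0.7229
  q = (-12 - (-1)·0.7229 - (-0.5)·0.0000) / (2.5) = -4.5108
  r = (-5 - (-0.5)·0.7229 - (-2)·-4.5108) / (-6.5) = 2.1016
Iteration 2:
  p = (-6 - (3.3)·-4.5108 - (-4)·2.1016) / (-8.3) = -2.0834
  q = (-12 - (-1)·-2.0834 - (-0.5)·2.1016) / (2.5) = -5.2130
  r = (-5 - (-0.5)·-2.0834 - (-2)·-5.2130) / (-6.5) = 2.5335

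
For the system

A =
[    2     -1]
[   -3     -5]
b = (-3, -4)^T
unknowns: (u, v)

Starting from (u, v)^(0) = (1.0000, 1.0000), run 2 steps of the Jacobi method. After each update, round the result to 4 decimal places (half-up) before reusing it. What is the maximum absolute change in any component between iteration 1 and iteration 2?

Iteration 1:
  u = (-3 - (-1)·1.0000) / (2) = -1.0000
  v = (-4 - (-3)·1.0000) / (-5) = 0.2000
Iteration 2:
  u = (-3 - (-1)·0.2000) / (2) = -1.4000
  v = (-4 - (-3)·-1.0000) / (-5) = 1.4000
Change: (-0.4000, 1.2000) → max |·| = 1.2000

1.2000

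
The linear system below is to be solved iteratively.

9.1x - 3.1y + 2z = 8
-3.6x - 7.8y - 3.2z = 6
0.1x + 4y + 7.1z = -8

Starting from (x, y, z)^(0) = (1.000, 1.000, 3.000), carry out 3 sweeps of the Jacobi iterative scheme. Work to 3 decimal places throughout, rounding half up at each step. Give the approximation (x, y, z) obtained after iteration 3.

Iteration 1:
  x = (8 - (-3.1)·1.000 - (2)·3.000) / (9.1) = 0.560
  y = (6 - (-3.6)·1.000 - (-3.2)·3.000) / (-7.8) = -2.462
  z = (-8 - (0.1)·1.000 - (4)·1.000) / (7.1) = -1.704
Iteration 2:
  x = (8 - (-3.1)·-2.462 - (2)·-1.704) / (9.1) = 0.415
  y = (6 - (-3.6)·0.560 - (-3.2)·-1.704) / (-7.8) = -0.329
  z = (-8 - (0.1)·0.560 - (4)·-2.462) / (7.1) = 0.252
Iteration 3:
  x = (8 - (-3.1)·-0.329 - (2)·0.252) / (9.1) = 0.712
  y = (6 - (-3.6)·0.415 - (-3.2)·0.252) / (-7.8) = -1.064
  z = (-8 - (0.1)·0.415 - (4)·-0.329) / (7.1) = -0.947

(0.712, -1.064, -0.947)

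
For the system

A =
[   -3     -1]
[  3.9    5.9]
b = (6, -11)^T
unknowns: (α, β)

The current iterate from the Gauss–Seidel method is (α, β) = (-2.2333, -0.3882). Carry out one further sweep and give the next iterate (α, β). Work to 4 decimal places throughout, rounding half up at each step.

One sweep:
  α = (6 - (-1)·-0.3882) / (-3) = -1.8706
  β = (-11 - (3.9)·-1.8706) / (5.9) = -0.6279

(-1.8706, -0.6279)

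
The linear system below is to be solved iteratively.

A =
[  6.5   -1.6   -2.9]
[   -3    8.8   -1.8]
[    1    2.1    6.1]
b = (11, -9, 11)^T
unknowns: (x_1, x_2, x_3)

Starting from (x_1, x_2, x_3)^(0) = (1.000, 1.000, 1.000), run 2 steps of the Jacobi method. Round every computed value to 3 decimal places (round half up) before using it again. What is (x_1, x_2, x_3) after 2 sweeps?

Iteration 1:
  x_1 = (11 - (-1.6)·1.000 - (-2.9)·1.000) / (6.5) = 2.385
  x_2 = (-9 - (-3)·1.000 - (-1.8)·1.000) / (8.8) = -0.477
  x_3 = (11 - (1)·1.000 - (2.1)·1.000) / (6.1) = 1.295
Iteration 2:
  x_1 = (11 - (-1.6)·-0.477 - (-2.9)·1.295) / (6.5) = 2.153
  x_2 = (-9 - (-3)·2.385 - (-1.8)·1.295) / (8.8) = 0.055
  x_3 = (11 - (1)·2.385 - (2.1)·-0.477) / (6.1) = 1.577

(2.153, 0.055, 1.577)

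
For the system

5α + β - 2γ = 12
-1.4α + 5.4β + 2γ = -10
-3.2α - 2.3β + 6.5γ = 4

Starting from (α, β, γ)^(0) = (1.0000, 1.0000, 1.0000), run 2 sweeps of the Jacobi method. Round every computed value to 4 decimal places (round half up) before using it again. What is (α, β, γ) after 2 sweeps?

(3.3772, -1.7191, 1.2008)

Iteration 1:
  α = (12 - (1)·1.0000 - (-2)·1.0000) / (5) = 2.6000
  β = (-10 - (-1.4)·1.0000 - (2)·1.0000) / (5.4) = -1.9630
  γ = (4 - (-3.2)·1.0000 - (-2.3)·1.0000) / (6.5) = 1.4615
Iteration 2:
  α = (12 - (1)·-1.9630 - (-2)·1.4615) / (5) = 3.3772
  β = (-10 - (-1.4)·2.6000 - (2)·1.4615) / (5.4) = -1.7191
  γ = (4 - (-3.2)·2.6000 - (-2.3)·-1.9630) / (6.5) = 1.2008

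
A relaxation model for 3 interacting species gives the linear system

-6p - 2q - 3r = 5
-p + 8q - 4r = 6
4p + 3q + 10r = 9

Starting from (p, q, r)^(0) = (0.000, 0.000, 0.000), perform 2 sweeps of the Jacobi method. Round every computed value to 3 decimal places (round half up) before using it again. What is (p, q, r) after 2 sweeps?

Iteration 1:
  p = (5 - (-2)·0.000 - (-3)·0.000) / (-6) = -0.833
  q = (6 - (-1)·0.000 - (-4)·0.000) / (8) = 0.750
  r = (9 - (4)·0.000 - (3)·0.000) / (10) = 0.900
Iteration 2:
  p = (5 - (-2)·0.750 - (-3)·0.900) / (-6) = -1.533
  q = (6 - (-1)·-0.833 - (-4)·0.900) / (8) = 1.096
  r = (9 - (4)·-0.833 - (3)·0.750) / (10) = 1.008

(-1.533, 1.096, 1.008)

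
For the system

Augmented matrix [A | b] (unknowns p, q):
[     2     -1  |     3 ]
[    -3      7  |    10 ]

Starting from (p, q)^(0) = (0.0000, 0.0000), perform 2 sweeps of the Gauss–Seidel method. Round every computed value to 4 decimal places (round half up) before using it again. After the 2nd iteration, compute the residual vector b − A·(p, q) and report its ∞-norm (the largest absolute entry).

0.4439

Iteration 1:
  p = (3 - (-1)·0.0000) / (2) = 1.5000
  q = (10 - (-3)·1.5000) / (7) = 2.0714
Iteration 2:
  p = (3 - (-1)·2.0714) / (2) = 2.5357
  q = (10 - (-3)·2.5357) / (7) = 2.5153
Residual b − A·x = (0.4439, 0.0000); ∞-norm = 0.4439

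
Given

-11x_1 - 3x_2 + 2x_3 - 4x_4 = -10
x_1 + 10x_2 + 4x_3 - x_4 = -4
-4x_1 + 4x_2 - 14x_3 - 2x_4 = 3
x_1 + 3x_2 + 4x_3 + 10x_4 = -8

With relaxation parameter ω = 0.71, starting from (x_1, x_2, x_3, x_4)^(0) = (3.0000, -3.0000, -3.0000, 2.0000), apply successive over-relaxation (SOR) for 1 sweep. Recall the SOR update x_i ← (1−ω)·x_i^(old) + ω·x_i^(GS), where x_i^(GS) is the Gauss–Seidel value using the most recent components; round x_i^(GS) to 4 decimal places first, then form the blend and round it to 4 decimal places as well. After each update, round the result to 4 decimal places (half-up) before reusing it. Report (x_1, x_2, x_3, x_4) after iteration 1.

(1.1927, -0.2447, -1.5166, 0.4102)

Iteration 1:
  x_1: GS value = (-10 - (-3)·-3.0000 - (2)·-3.0000 - (-4)·2.0000) / (-11) = 0.4545;  x_1 ← (1−ω)·3.0000 + ω·0.4545 = 1.1927
  x_2: GS value = (-4 - (1)·1.1927 - (4)·-3.0000 - (-1)·2.0000) / (10) = 0.8807;  x_2 ← (1−ω)·-3.0000 + ω·0.8807 = -0.2447
  x_3: GS value = (3 - (-4)·1.1927 - (4)·-0.2447 - (-2)·2.0000) / (-14) = -0.9107;  x_3 ← (1−ω)·-3.0000 + ω·-0.9107 = -1.5166
  x_4: GS value = (-8 - (1)·1.1927 - (3)·-0.2447 - (4)·-1.5166) / (10) = -0.2392;  x_4 ← (1−ω)·2.0000 + ω·-0.2392 = 0.4102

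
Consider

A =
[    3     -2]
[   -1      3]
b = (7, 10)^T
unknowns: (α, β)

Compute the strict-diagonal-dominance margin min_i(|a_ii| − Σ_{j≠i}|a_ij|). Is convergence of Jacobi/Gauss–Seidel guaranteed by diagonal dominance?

1

row 1: |3| − (2) = 1
row 2: |3| − (1) = 2
minimum over rows = 1 → strictly diagonally dominant (convergence guaranteed)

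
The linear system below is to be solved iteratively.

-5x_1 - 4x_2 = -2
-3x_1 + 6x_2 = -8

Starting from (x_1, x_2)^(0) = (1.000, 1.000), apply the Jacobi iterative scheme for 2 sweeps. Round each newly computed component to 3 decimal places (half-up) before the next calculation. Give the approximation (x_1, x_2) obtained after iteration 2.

(1.066, -1.533)

Iteration 1:
  x_1 = (-2 - (-4)·1.000) / (-5) = -0.400
  x_2 = (-8 - (-3)·1.000) / (6) = -0.833
Iteration 2:
  x_1 = (-2 - (-4)·-0.833) / (-5) = 1.066
  x_2 = (-8 - (-3)·-0.400) / (6) = -1.533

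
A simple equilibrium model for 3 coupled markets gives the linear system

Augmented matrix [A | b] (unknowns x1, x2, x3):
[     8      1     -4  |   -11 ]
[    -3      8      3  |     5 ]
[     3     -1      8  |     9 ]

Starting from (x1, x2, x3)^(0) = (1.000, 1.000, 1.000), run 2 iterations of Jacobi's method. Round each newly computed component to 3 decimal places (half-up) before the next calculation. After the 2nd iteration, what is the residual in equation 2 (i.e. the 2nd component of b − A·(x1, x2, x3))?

-2.158

Iteration 1:
  x1 = (-11 - (1)·1.000 - (-4)·1.000) / (8) = -1.000
  x2 = (5 - (-3)·1.000 - (3)·1.000) / (8) = 0.625
  x3 = (9 - (3)·1.000 - (-1)·1.000) / (8) = 0.875
Iteration 2:
  x1 = (-11 - (1)·0.625 - (-4)·0.875) / (8) = -1.016
  x2 = (5 - (-3)·-1.000 - (3)·0.875) / (8) = -0.078
  x3 = (9 - (3)·-1.000 - (-1)·0.625) / (8) = 1.578
Residual b − A·x = (3.518, -2.158, -0.654)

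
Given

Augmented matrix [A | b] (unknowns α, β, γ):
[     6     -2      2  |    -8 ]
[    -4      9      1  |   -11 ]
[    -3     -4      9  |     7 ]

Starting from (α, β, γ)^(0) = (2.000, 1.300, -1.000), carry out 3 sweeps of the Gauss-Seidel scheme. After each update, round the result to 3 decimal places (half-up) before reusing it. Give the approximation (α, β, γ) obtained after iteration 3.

Iteration 1:
  α = (-8 - (-2)·1.300 - (2)·-1.000) / (6) = -0.567
  β = (-11 - (-4)·-0.567 - (1)·-1.000) / (9) = -1.363
  γ = (7 - (-3)·-0.567 - (-4)·-1.363) / (9) = -0.017
Iteration 2:
  α = (-8 - (-2)·-1.363 - (2)·-0.017) / (6) = -1.782
  β = (-11 - (-4)·-1.782 - (1)·-0.017) / (9) = -2.012
  γ = (7 - (-3)·-1.782 - (-4)·-2.012) / (9) = -0.710
Iteration 3:
  α = (-8 - (-2)·-2.012 - (2)·-0.710) / (6) = -1.767
  β = (-11 - (-4)·-1.767 - (1)·-0.710) / (9) = -1.929
  γ = (7 - (-3)·-1.767 - (-4)·-1.929) / (9) = -0.669

(-1.767, -1.929, -0.669)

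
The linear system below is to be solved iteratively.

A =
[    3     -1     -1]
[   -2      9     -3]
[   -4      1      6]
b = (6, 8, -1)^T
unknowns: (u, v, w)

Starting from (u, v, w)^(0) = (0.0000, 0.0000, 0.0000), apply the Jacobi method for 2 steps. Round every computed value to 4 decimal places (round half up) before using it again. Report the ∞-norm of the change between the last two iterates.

Iteration 1:
  u = (6 - (-1)·0.0000 - (-1)·0.0000) / (3) = 2.0000
  v = (8 - (-2)·0.0000 - (-3)·0.0000) / (9) = 0.8889
  w = (-1 - (-4)·0.0000 - (1)·0.0000) / (6) = -0.1667
Iteration 2:
  u = (6 - (-1)·0.8889 - (-1)·-0.1667) / (3) = 2.2407
  v = (8 - (-2)·2.0000 - (-3)·-0.1667) / (9) = 1.2778
  w = (-1 - (-4)·2.0000 - (1)·0.8889) / (6) = 1.0185
Change: (0.2407, 0.3889, 1.1852) → max |·| = 1.1852

1.1852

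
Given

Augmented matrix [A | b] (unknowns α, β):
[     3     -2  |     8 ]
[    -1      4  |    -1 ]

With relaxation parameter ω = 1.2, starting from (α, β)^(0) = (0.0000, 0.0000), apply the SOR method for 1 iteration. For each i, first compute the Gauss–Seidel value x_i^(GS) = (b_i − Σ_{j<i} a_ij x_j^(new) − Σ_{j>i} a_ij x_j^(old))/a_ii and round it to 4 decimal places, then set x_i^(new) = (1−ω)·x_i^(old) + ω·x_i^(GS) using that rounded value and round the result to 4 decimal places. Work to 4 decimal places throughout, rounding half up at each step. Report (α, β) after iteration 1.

(3.2000, 0.6600)

Iteration 1:
  α: GS value = (8 - (-2)·0.0000) / (3) = 2.6667;  α ← (1−ω)·0.0000 + ω·2.6667 = 3.2000
  β: GS value = (-1 - (-1)·3.2000) / (4) = 0.5500;  β ← (1−ω)·0.0000 + ω·0.5500 = 0.6600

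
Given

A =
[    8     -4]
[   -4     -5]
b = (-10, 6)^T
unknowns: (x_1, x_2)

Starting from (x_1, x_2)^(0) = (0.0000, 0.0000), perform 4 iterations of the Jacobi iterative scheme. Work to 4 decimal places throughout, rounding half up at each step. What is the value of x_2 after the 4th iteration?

Iteration 1:
  x_1 = (-10 - (-4)·0.0000) / (8) = -1.2500
  x_2 = (6 - (-4)·0.0000) / (-5) = -1.2000
Iteration 2:
  x_1 = (-10 - (-4)·-1.2000) / (8) = -1.8500
  x_2 = (6 - (-4)·-1.2500) / (-5) = -0.2000
Iteration 3:
  x_1 = (-10 - (-4)·-0.2000) / (8) = -1.3500
  x_2 = (6 - (-4)·-1.8500) / (-5) = 0.2800
Iteration 4:
  x_1 = (-10 - (-4)·0.2800) / (8) = -1.1100
  x_2 = (6 - (-4)·-1.3500) / (-5) = -0.1200

-0.1200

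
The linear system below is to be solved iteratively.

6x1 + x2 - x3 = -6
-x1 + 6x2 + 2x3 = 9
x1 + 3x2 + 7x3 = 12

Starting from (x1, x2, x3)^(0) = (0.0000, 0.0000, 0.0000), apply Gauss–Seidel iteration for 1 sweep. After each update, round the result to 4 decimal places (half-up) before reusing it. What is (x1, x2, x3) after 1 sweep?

Iteration 1:
  x1 = (-6 - (1)·0.0000 - (-1)·0.0000) / (6) = -1.0000
  x2 = (9 - (-1)·-1.0000 - (2)·0.0000) / (6) = 1.3333
  x3 = (12 - (1)·-1.0000 - (3)·1.3333) / (7) = 1.2857

(-1.0000, 1.3333, 1.2857)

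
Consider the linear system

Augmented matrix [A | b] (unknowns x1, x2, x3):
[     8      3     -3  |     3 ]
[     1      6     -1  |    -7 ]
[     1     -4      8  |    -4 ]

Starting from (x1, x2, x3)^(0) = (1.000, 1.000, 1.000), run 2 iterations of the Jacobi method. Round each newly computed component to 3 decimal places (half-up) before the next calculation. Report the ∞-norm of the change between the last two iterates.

1.005

Iteration 1:
  x1 = (3 - (3)·1.000 - (-3)·1.000) / (8) = 0.375
  x2 = (-7 - (1)·1.000 - (-1)·1.000) / (6) = -1.167
  x3 = (-4 - (1)·1.000 - (-4)·1.000) / (8) = -0.125
Iteration 2:
  x1 = (3 - (3)·-1.167 - (-3)·-0.125) / (8) = 0.766
  x2 = (-7 - (1)·0.375 - (-1)·-0.125) / (6) = -1.250
  x3 = (-4 - (1)·0.375 - (-4)·-1.167) / (8) = -1.130
Change: (0.391, -0.083, -1.005) → max |·| = 1.005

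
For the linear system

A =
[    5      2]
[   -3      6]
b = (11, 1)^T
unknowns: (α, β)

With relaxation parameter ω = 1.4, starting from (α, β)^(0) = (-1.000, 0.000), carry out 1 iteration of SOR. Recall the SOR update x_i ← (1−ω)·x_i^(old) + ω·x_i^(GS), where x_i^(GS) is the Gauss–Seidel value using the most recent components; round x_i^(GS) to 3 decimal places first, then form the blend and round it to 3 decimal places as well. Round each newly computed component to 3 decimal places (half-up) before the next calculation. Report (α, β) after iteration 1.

Iteration 1:
  α: GS value = (11 - (2)·0.000) / (5) = 2.200;  α ← (1−ω)·-1.000 + ω·2.200 = 3.480
  β: GS value = (1 - (-3)·3.480) / (6) = 1.907;  β ← (1−ω)·0.000 + ω·1.907 = 2.670

(3.480, 2.670)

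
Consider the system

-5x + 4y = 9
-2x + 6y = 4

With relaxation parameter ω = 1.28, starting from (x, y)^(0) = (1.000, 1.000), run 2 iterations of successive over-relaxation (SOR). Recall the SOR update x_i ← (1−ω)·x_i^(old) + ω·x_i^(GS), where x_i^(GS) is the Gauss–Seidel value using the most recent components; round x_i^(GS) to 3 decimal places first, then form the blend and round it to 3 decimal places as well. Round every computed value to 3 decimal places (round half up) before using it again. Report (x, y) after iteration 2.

(-1.962, 0.042)

Iteration 1:
  x: GS value = (9 - (4)·1.000) / (-5) = -1.000;  x ← (1−ω)·1.000 + ω·-1.000 = -1.560
  y: GS value = (4 - (-2)·-1.560) / (6) = 0.147;  y ← (1−ω)·1.000 + ω·0.147 = -0.092
Iteration 2:
  x: GS value = (9 - (4)·-0.092) / (-5) = -1.874;  x ← (1−ω)·-1.560 + ω·-1.874 = -1.962
  y: GS value = (4 - (-2)·-1.962) / (6) = 0.013;  y ← (1−ω)·-0.092 + ω·0.013 = 0.042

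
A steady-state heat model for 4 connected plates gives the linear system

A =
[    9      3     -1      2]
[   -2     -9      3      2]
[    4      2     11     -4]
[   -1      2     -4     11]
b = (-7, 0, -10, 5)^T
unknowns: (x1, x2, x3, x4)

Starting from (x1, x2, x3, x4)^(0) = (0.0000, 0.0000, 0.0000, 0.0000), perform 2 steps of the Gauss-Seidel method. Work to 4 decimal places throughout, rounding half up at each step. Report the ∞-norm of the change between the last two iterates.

0.1594

Iteration 1:
  x1 = (-7 - (3)·0.0000 - (-1)·0.0000 - (2)·0.0000) / (9) = -0.7778
  x2 = (0 - (-2)·-0.7778 - (3)·0.0000 - (2)·0.0000) / (-9) = 0.1728
  x3 = (-10 - (4)·-0.7778 - (2)·0.1728 - (-4)·0.0000) / (11) = -0.6577
  x4 = (5 - (-1)·-0.7778 - (2)·0.1728 - (-4)·-0.6577) / (11) = 0.1133
Iteration 2:
  x1 = (-7 - (3)·0.1728 - (-1)·-0.6577 - (2)·0.1133) / (9) = -0.9336
  x2 = (0 - (-2)·-0.9336 - (3)·-0.6577 - (2)·0.1133) / (-9) = 0.0134
  x3 = (-10 - (4)·-0.9336 - (2)·0.0134 - (-4)·0.1133) / (11) = -0.5308
  x4 = (5 - (-1)·-0.9336 - (2)·0.0134 - (-4)·-0.5308) / (11) = 0.1742
Change: (-0.1558, -0.1594, 0.1269, 0.0609) → max |·| = 0.1594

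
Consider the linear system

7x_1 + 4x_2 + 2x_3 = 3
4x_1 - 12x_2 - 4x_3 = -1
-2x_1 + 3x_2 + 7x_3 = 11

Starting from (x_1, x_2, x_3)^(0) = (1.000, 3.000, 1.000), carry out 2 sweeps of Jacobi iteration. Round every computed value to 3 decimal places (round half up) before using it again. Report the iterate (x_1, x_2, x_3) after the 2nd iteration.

(0.218, -0.631, 1.087)

Iteration 1:
  x_1 = (3 - (4)·3.000 - (2)·1.000) / (7) = -1.571
  x_2 = (-1 - (4)·1.000 - (-4)·1.000) / (-12) = 0.083
  x_3 = (11 - (-2)·1.000 - (3)·3.000) / (7) = 0.571
Iteration 2:
  x_1 = (3 - (4)·0.083 - (2)·0.571) / (7) = 0.218
  x_2 = (-1 - (4)·-1.571 - (-4)·0.571) / (-12) = -0.631
  x_3 = (11 - (-2)·-1.571 - (3)·0.083) / (7) = 1.087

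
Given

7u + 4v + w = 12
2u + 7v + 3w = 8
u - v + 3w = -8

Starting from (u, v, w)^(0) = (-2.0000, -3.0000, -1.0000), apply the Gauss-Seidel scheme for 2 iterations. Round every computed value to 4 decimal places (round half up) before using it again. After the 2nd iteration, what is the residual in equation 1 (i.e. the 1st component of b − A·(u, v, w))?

-7.5534

Iteration 1:
  u = (12 - (4)·-3.0000 - (1)·-1.0000) / (7) = 3.5714
  v = (8 - (2)·3.5714 - (3)·-1.0000) / (7) = 0.5510
  w = (-8 - (1)·3.5714 - (-1)·0.5510) / (3) = -3.6735
Iteration 2:
  u = (12 - (4)·0.5510 - (1)·-3.6735) / (7) = 1.9242
  v = (8 - (2)·1.9242 - (3)·-3.6735) / (7) = 2.1674
  w = (-8 - (1)·1.9242 - (-1)·2.1674) / (3) = -2.5856
Residual b − A·x = (-7.5534, -3.2634, 0.0000)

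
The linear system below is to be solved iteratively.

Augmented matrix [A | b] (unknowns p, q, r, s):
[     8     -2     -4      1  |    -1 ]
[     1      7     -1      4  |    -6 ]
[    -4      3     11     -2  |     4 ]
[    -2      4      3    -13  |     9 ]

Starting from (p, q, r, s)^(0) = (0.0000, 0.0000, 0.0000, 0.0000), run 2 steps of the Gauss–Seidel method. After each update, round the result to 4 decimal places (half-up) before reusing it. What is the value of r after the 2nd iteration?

0.3201

Iteration 1:
  p = (-1 - (-2)·0.0000 - (-4)·0.0000 - (1)·0.0000) / (8) = -0.1250
  q = (-6 - (1)·-0.1250 - (-1)·0.0000 - (4)·0.0000) / (7) = -0.8393
  r = (4 - (-4)·-0.1250 - (3)·-0.8393 - (-2)·0.0000) / (11) = 0.5471
  s = (9 - (-2)·-0.1250 - (4)·-0.8393 - (3)·0.5471) / (-13) = -0.8051
Iteration 2:
  p = (-1 - (-2)·-0.8393 - (-4)·0.5471 - (1)·-0.8051) / (8) = 0.0394
  q = (-6 - (1)·0.0394 - (-1)·0.5471 - (4)·-0.8051) / (7) = -0.3246
  r = (4 - (-4)·0.0394 - (3)·-0.3246 - (-2)·-0.8051) / (11) = 0.3201
  s = (9 - (-2)·0.0394 - (4)·-0.3246 - (3)·0.3201) / (-13) = -0.7244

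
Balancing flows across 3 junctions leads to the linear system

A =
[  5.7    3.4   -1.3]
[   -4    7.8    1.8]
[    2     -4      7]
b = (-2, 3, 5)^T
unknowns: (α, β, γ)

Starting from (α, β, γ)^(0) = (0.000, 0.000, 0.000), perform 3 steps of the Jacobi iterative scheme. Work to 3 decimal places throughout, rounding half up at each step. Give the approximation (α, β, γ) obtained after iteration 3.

Iteration 1:
  α = (-2 - (3.4)·0.000 - (-1.3)·0.000) / (5.7) = -0.351
  β = (3 - (-4)·0.000 - (1.8)·0.000) / (7.8) = 0.385
  γ = (5 - (2)·0.000 - (-4)·0.000) / (7) = 0.714
Iteration 2:
  α = (-2 - (3.4)·0.385 - (-1.3)·0.714) / (5.7) = -0.418
  β = (3 - (-4)·-0.351 - (1.8)·0.714) / (7.8) = 0.040
  γ = (5 - (2)·-0.351 - (-4)·0.385) / (7) = 1.035
Iteration 3:
  α = (-2 - (3.4)·0.040 - (-1.3)·1.035) / (5.7) = -0.139
  β = (3 - (-4)·-0.418 - (1.8)·1.035) / (7.8) = -0.069
  γ = (5 - (2)·-0.418 - (-4)·0.040) / (7) = 0.857

(-0.139, -0.069, 0.857)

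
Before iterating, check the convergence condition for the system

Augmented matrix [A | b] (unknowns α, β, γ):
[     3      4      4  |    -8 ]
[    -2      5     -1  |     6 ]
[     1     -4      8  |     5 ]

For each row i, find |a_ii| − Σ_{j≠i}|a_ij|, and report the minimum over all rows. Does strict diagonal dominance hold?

row 1: |3| − (4+4) = -5
row 2: |5| − (2+1) = 2
row 3: |8| − (1+4) = 3
minimum over rows = -5 → not strictly diagonally dominant

-5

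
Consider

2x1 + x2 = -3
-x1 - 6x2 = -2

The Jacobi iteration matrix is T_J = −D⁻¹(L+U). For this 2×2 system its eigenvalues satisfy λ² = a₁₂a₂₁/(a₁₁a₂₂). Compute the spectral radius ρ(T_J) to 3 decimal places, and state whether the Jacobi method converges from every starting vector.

a₁₂a₂₁/(a₁₁a₂₂) = (1)·(-1) / ((2)·(-6)) = 0.083333
ρ = √|0.083333| = √0.083333 = 0.289
ρ < 1, so Jacobi converges

0.289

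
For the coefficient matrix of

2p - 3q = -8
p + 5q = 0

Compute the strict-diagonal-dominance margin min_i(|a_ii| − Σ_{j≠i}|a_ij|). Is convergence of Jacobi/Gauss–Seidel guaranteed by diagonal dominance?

-1

row 1: |2| − (3) = -1
row 2: |5| − (1) = 4
minimum over rows = -1 → not strictly diagonally dominant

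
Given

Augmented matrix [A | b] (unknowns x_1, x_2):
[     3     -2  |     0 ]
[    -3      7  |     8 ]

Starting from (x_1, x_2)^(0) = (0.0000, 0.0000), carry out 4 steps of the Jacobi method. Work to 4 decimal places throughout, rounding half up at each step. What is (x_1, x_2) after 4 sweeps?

(0.9796, 1.4694)

Iteration 1:
  x_1 = (0 - (-2)·0.0000) / (3) = 0.0000
  x_2 = (8 - (-3)·0.0000) / (7) = 1.1429
Iteration 2:
  x_1 = (0 - (-2)·1.1429) / (3) = 0.7619
  x_2 = (8 - (-3)·0.0000) / (7) = 1.1429
Iteration 3:
  x_1 = (0 - (-2)·1.1429) / (3) = 0.7619
  x_2 = (8 - (-3)·0.7619) / (7) = 1.4694
Iteration 4:
  x_1 = (0 - (-2)·1.4694) / (3) = 0.9796
  x_2 = (8 - (-3)·0.7619) / (7) = 1.4694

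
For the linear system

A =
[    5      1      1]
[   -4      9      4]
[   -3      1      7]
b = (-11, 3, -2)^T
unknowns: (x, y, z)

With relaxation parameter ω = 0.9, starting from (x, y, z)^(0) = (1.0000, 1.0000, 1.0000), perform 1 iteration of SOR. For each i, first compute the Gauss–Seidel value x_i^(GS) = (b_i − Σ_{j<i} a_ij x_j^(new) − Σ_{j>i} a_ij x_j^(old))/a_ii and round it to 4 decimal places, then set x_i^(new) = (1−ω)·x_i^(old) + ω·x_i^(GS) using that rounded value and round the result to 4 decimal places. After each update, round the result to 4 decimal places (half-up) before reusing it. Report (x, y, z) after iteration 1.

(-2.2400, -0.8960, -0.9059)

Iteration 1:
  x: GS value = (-11 - (1)·1.0000 - (1)·1.0000) / (5) = -2.6000;  x ← (1−ω)·1.0000 + ω·-2.6000 = -2.2400
  y: GS value = (3 - (-4)·-2.2400 - (4)·1.0000) / (9) = -1.1067;  y ← (1−ω)·1.0000 + ω·-1.1067 = -0.8960
  z: GS value = (-2 - (-3)·-2.2400 - (1)·-0.8960) / (7) = -1.1177;  z ← (1−ω)·1.0000 + ω·-1.1177 = -0.9059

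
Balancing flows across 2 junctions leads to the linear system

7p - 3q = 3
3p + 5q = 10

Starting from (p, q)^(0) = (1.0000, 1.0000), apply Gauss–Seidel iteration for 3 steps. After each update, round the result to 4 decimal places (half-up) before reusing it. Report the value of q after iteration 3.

1.3929

Iteration 1:
  p = (3 - (-3)·1.0000) / (7) = 0.8571
  q = (10 - (3)·0.8571) / (5) = 1.4857
Iteration 2:
  p = (3 - (-3)·1.4857) / (7) = 1.0653
  q = (10 - (3)·1.0653) / (5) = 1.3608
Iteration 3:
  p = (3 - (-3)·1.3608) / (7) = 1.0118
  q = (10 - (3)·1.0118) / (5) = 1.3929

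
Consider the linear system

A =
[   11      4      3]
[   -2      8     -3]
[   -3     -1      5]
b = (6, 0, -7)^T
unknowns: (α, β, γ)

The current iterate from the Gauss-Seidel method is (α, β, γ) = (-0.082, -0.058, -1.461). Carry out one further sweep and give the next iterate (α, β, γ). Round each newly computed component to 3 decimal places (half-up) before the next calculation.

One sweep:
  α = (6 - (4)·-0.058 - (3)·-1.461) / (11) = 0.965
  β = (0 - (-2)·0.965 - (-3)·-1.461) / (8) = -0.307
  γ = (-7 - (-3)·0.965 - (-1)·-0.307) / (5) = -0.882

(0.965, -0.307, -0.882)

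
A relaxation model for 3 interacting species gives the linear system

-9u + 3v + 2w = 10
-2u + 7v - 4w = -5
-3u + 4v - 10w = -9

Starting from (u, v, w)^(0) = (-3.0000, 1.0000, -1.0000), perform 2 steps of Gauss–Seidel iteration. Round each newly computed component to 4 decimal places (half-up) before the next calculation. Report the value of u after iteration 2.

Iteration 1:
  u = (10 - (3)·1.0000 - (2)·-1.0000) / (-9) = -1.0000
  v = (-5 - (-2)·-1.0000 - (-4)·-1.0000) / (7) = -1.5714
  w = (-9 - (-3)·-1.0000 - (4)·-1.5714) / (-10) = 0.5714
Iteration 2:
  u = (10 - (3)·-1.5714 - (2)·0.5714) / (-9) = -1.5079
  v = (-5 - (-2)·-1.5079 - (-4)·0.5714) / (7) = -0.8186
  w = (-9 - (-3)·-1.5079 - (4)·-0.8186) / (-10) = 1.0249

-1.5079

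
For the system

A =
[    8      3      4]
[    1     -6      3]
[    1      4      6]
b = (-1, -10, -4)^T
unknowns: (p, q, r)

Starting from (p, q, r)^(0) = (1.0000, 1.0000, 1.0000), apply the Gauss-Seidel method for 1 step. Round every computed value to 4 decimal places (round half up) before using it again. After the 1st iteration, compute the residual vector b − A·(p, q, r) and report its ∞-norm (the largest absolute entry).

Iteration 1:
  p = (-1 - (3)·1.0000 - (4)·1.0000) / (8) = -1.0000
  q = (-10 - (1)·-1.0000 - (3)·1.0000) / (-6) = 2.0000
  r = (-4 - (1)·-1.0000 - (4)·2.0000) / (6) = -1.8333
Residual b − A·x = (8.3332, 8.4999, -0.0002); ∞-norm = 8.4999

8.4999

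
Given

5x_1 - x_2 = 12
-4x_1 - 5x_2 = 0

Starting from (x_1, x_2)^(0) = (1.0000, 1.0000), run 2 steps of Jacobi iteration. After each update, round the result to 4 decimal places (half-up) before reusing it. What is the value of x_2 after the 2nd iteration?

Iteration 1:
  x_1 = (12 - (-1)·1.0000) / (5) = 2.6000
  x_2 = (0 - (-4)·1.0000) / (-5) = -0.8000
Iteration 2:
  x_1 = (12 - (-1)·-0.8000) / (5) = 2.2400
  x_2 = (0 - (-4)·2.6000) / (-5) = -2.0800

-2.0800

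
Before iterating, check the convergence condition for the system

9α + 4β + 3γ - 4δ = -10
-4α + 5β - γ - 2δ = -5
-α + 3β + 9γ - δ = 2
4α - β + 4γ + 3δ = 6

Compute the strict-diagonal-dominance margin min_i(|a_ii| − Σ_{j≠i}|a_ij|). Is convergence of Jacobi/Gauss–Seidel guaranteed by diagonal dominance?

row 1: |9| − (4+3+4) = -2
row 2: |5| − (4+1+2) = -2
row 3: |9| − (1+3+1) = 4
row 4: |3| − (4+1+4) = -6
minimum over rows = -6 → not strictly diagonally dominant

-6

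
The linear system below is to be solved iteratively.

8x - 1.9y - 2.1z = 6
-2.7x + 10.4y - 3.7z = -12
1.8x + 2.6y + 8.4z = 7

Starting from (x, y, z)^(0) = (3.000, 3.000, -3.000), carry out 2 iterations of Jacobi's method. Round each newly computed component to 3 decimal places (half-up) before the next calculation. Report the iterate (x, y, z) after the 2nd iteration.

Iteration 1:
  x = (6 - (-1.9)·3.000 - (-2.1)·-3.000) / (8) = 0.675
  y = (-12 - (-2.7)·3.000 - (-3.7)·-3.000) / (10.4) = -1.442
  z = (7 - (1.8)·3.000 - (2.6)·3.000) / (8.4) = -0.738
Iteration 2:
  x = (6 - (-1.9)·-1.442 - (-2.1)·-0.738) / (8) = 0.214
  y = (-12 - (-2.7)·0.675 - (-3.7)·-0.738) / (10.4) = -1.241
  z = (7 - (1.8)·0.675 - (2.6)·-1.442) / (8.4) = 1.135

(0.214, -1.241, 1.135)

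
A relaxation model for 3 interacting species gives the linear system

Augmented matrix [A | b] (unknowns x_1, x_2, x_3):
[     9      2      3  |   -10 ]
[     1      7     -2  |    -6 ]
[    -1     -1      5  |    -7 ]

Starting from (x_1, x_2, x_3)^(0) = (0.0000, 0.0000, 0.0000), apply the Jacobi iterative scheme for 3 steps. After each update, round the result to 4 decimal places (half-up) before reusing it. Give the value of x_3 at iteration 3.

Iteration 1:
  x_1 = (-10 - (2)·0.0000 - (3)·0.0000) / (9) = -1.1111
  x_2 = (-6 - (1)·0.0000 - (-2)·0.0000) / (7) = -0.8571
  x_3 = (-7 - (-1)·0.0000 - (-1)·0.0000) / (5) = -1.4000
Iteration 2:
  x_1 = (-10 - (2)·-0.8571 - (3)·-1.4000) / (9) = -0.4540
  x_2 = (-6 - (1)·-1.1111 - (-2)·-1.4000) / (7) = -1.0984
  x_3 = (-7 - (-1)·-1.1111 - (-1)·-0.8571) / (5) = -1.7936
Iteration 3:
  x_1 = (-10 - (2)·-1.0984 - (3)·-1.7936) / (9) = -0.2692
  x_2 = (-6 - (1)·-0.4540 - (-2)·-1.7936) / (7) = -1.3047
  x_3 = (-7 - (-1)·-0.4540 - (-1)·-1.0984) / (5) = -1.7105

-1.7105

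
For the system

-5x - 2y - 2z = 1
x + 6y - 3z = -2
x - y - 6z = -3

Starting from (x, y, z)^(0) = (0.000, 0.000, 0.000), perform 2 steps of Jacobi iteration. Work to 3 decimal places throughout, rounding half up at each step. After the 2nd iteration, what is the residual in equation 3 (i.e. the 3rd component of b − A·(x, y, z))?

0.349

Iteration 1:
  x = (1 - (-2)·0.000 - (-2)·0.000) / (-5) = -0.200
  y = (-2 - (1)·0.000 - (-3)·0.000) / (6) = -0.333
  z = (-3 - (1)·0.000 - (-1)·0.000) / (-6) = 0.500
Iteration 2:
  x = (1 - (-2)·-0.333 - (-2)·0.500) / (-5) = -0.267
  y = (-2 - (1)·-0.200 - (-3)·0.500) / (6) = -0.050
  z = (-3 - (1)·-0.200 - (-1)·-0.333) / (-6) = 0.522
Residual b − A·x = (0.609, 0.133, 0.349)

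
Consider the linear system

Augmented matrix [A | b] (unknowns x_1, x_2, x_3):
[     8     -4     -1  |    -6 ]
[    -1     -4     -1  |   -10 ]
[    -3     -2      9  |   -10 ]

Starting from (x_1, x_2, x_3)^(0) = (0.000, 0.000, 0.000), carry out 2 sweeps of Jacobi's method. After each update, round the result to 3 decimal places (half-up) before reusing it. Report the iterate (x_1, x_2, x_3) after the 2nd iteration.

Iteration 1:
  x_1 = (-6 - (-4)·0.000 - (-1)·0.000) / (8) = -0.750
  x_2 = (-10 - (-1)·0.000 - (-1)·0.000) / (-4) = 2.500
  x_3 = (-10 - (-3)·0.000 - (-2)·0.000) / (9) = -1.111
Iteration 2:
  x_1 = (-6 - (-4)·2.500 - (-1)·-1.111) / (8) = 0.361
  x_2 = (-10 - (-1)·-0.750 - (-1)·-1.111) / (-4) = 2.965
  x_3 = (-10 - (-3)·-0.750 - (-2)·2.500) / (9) = -0.806

(0.361, 2.965, -0.806)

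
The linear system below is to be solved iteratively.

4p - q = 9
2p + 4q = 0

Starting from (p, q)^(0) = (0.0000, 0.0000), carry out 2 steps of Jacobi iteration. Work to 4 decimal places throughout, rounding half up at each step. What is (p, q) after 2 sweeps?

(2.2500, -1.1250)

Iteration 1:
  p = (9 - (-1)·0.0000) / (4) = 2.2500
  q = (0 - (2)·0.0000) / (4) = 0.0000
Iteration 2:
  p = (9 - (-1)·0.0000) / (4) = 2.2500
  q = (0 - (2)·2.2500) / (4) = -1.1250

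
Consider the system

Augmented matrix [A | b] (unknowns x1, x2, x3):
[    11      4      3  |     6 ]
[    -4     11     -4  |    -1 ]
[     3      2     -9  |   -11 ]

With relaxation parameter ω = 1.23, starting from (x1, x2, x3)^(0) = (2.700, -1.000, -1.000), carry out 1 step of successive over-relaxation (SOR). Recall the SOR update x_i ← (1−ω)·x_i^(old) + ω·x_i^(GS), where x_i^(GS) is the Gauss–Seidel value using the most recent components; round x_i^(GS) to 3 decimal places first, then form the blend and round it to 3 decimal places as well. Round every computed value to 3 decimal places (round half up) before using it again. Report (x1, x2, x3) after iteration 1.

(0.833, 0.043, 2.086)

Iteration 1:
  x1: GS value = (6 - (4)·-1.000 - (3)·-1.000) / (11) = 1.182;  x1 ← (1−ω)·2.700 + ω·1.182 = 0.833
  x2: GS value = (-1 - (-4)·0.833 - (-4)·-1.000) / (11) = -0.152;  x2 ← (1−ω)·-1.000 + ω·-0.152 = 0.043
  x3: GS value = (-11 - (3)·0.833 - (2)·0.043) / (-9) = 1.509;  x3 ← (1−ω)·-1.000 + ω·1.509 = 2.086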